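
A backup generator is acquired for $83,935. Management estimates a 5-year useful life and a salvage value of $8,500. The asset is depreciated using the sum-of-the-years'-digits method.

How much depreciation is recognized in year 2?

$20,116

Depreciable base = $83,935 − $8,500 = $75,435.
Sum of the years' digits = 5+4+3+2+1 = 15.
Year 1: $75,435 × 5/15 = $25,145. Book value $58,790.
Year 2: $75,435 × 4/15 = $20,116. Book value $38,674.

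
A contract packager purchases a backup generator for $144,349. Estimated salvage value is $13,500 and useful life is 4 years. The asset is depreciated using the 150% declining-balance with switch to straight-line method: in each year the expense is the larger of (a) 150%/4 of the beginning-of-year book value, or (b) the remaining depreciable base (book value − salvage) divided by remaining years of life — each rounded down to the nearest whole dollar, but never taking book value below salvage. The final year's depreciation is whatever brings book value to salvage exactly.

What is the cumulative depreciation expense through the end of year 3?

$109,405

Depreciable base = $144,349 − $13,500 = $130,849.
Year 1: DB = ⌊$144,349 × 150%/4⌋ = $54,130; SL = ⌊$130,849/4⌋ = $32,712 → take DB $54,130. Book value $90,219.
Year 2: DB = ⌊$90,219 × 150%/4⌋ = $33,832; SL = ⌊$76,719/3⌋ = $25,573 → take DB $33,832. Book value $56,387.
Year 3: DB = ⌊$56,387 × 150%/4⌋ = $21,145; SL = ⌊$42,887/2⌋ = $21,443 → take SL $21,443. Book value $34,944.
Accumulated through year 3 = $144,349 − $34,944 = $109,405.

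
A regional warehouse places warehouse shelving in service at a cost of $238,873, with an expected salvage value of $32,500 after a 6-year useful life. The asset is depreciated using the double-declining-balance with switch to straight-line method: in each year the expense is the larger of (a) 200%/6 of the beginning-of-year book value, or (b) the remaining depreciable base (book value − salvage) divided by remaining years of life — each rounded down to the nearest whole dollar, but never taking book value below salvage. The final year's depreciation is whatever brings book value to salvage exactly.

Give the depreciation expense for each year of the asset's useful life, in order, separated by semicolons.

Depreciable base = $238,873 − $32,500 = $206,373.
Year 1: DB = ⌊$238,873 × 200%/6⌋ = $79,624; SL = ⌊$206,373/6⌋ = $34,395 → take DB $79,624. Book value $159,249.
Year 2: DB = ⌊$159,249 × 200%/6⌋ = $53,083; SL = ⌊$126,749/5⌋ = $25,349 → take DB $53,083. Book value $106,166.
Year 3: DB = ⌊$106,166 × 200%/6⌋ = $35,388; SL = ⌊$73,666/4⌋ = $18,416 → take DB $35,388. Book value $70,778.
Year 4: DB = ⌊$70,778 × 200%/6⌋ = $23,592; SL = ⌊$38,278/3⌋ = $12,759 → take DB $23,592. Book value $47,186.
Year 5: DB = ⌊$47,186 × 200%/6⌋ = $15,728; SL = ⌊$14,686/2⌋ = $7,343 → take DB $15,728, capped at $14,686. Book value $32,500.
Year 6 (final): $32,500 − $32,500 = $0. Book value $32,500.

$79,624; $53,083; $35,388; $23,592; $14,686; $0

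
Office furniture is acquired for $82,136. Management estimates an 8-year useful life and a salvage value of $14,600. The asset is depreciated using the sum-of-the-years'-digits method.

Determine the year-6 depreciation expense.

Depreciable base = $82,136 − $14,600 = $67,536.
Sum of the years' digits = 8+7+6+5+4+3+2+1 = 36.
Year 1: $67,536 × 8/36 = $15,008. Book value $67,128.
Year 2: $67,536 × 7/36 = $13,132. Book value $53,996.
Year 3: $67,536 × 6/36 = $11,256. Book value $42,740.
Year 4: $67,536 × 5/36 = $9,380. Book value $33,360.
Year 5: $67,536 × 4/36 = $7,504. Book value $25,856.
Year 6: $67,536 × 3/36 = $5,628. Book value $20,228.

$5,628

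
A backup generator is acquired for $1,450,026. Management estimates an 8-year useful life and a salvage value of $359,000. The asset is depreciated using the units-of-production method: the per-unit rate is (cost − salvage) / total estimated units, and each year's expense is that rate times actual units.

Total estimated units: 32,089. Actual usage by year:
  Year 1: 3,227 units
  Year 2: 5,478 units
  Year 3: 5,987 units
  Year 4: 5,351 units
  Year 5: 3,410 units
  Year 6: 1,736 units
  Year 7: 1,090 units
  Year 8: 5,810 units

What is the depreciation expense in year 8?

Depreciable base = $1,450,026 − $359,000 = $1,091,026.
Rate = $1,091,026 / 32,089 units = $34 per unit.
Year 1: 3,227 × $34 = $109,718. Book value $1,340,308.
Year 2: 5,478 × $34 = $186,252. Book value $1,154,056.
Year 3: 5,987 × $34 = $203,558. Book value $950,498.
Year 4: 5,351 × $34 = $181,934. Book value $768,564.
Year 5: 3,410 × $34 = $115,940. Book value $652,624.
Year 6: 1,736 × $34 = $59,024. Book value $593,600.
Year 7: 1,090 × $34 = $37,060. Book value $556,540.
Year 8: 5,810 × $34 = $197,540. Book value $359,000.

$197,540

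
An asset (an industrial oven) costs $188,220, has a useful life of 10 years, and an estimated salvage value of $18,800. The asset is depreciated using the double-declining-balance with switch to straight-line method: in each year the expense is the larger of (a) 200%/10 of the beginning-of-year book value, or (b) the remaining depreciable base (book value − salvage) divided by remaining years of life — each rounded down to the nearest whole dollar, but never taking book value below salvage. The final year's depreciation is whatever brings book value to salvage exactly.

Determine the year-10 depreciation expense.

$6,390

Depreciable base = $188,220 − $18,800 = $169,420.
Year 1: DB = ⌊$188,220 × 200%/10⌋ = $37,644; SL = ⌊$169,420/10⌋ = $16,942 → take DB $37,644. Book value $150,576.
Year 2: DB = ⌊$150,576 × 200%/10⌋ = $30,115; SL = ⌊$131,776/9⌋ = $14,641 → take DB $30,115. Book value $120,461.
Year 3: DB = ⌊$120,461 × 200%/10⌋ = $24,092; SL = ⌊$101,661/8⌋ = $12,707 → take DB $24,092. Book value $96,369.
Year 4: DB = ⌊$96,369 × 200%/10⌋ = $19,273; SL = ⌊$77,569/7⌋ = $11,081 → take DB $19,273. Book value $77,096.
Year 5: DB = ⌊$77,096 × 200%/10⌋ = $15,419; SL = ⌊$58,296/6⌋ = $9,716 → take DB $15,419. Book value $61,677.
Year 6: DB = ⌊$61,677 × 200%/10⌋ = $12,335; SL = ⌊$42,877/5⌋ = $8,575 → take DB $12,335. Book value $49,342.
Year 7: DB = ⌊$49,342 × 200%/10⌋ = $9,868; SL = ⌊$30,542/4⌋ = $7,635 → take DB $9,868. Book value $39,474.
Year 8: DB = ⌊$39,474 × 200%/10⌋ = $7,894; SL = ⌊$20,674/3⌋ = $6,891 → take DB $7,894. Book value $31,580.
Year 9: DB = ⌊$31,580 × 200%/10⌋ = $6,316; SL = ⌊$12,780/2⌋ = $6,390 → take SL $6,390. Book value $25,190.
Year 10 (final): $25,190 − $18,800 = $6,390. Book value $18,800.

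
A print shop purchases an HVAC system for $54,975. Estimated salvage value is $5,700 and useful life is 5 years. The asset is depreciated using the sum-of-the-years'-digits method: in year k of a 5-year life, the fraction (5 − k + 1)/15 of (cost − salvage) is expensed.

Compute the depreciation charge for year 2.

Depreciable base = $54,975 − $5,700 = $49,275.
Sum of the years' digits = 5+4+3+2+1 = 15.
Year 1: $49,275 × 5/15 = $16,425. Book value $38,550.
Year 2: $49,275 × 4/15 = $13,140. Book value $25,410.

$13,140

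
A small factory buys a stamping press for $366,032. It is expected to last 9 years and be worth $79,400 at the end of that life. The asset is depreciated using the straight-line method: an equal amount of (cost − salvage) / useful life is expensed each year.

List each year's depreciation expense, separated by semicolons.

$31,848; $31,848; $31,848; $31,848; $31,848; $31,848; $31,848; $31,848; $31,848

Depreciable base = $366,032 − $79,400 = $286,632.
Annual expense = $286,632 / 9 = $31,848.
End of year 1: book value $334,184.
End of year 2: book value $302,336.
End of year 3: book value $270,488.
End of year 4: book value $238,640.
End of year 5: book value $206,792.
End of year 6: book value $174,944.
End of year 7: book value $143,096.
End of year 8: book value $111,248.
End of year 9: book value $79,400.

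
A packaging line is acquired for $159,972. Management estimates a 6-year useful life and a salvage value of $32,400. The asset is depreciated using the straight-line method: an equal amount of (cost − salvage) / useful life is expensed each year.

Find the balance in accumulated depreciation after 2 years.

Depreciable base = $159,972 − $32,400 = $127,572.
Annual expense = $127,572 / 6 = $21,262.
End of year 1: book value $138,710.
End of year 2: book value $117,448.
Accumulated through year 2 = $159,972 − $117,448 = $42,524.

$42,524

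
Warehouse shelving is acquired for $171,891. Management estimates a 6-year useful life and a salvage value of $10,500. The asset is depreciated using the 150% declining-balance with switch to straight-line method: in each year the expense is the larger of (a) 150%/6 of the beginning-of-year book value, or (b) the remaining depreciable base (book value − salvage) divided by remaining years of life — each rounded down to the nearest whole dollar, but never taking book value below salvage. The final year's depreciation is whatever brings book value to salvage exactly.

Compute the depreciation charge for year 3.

Depreciable base = $171,891 − $10,500 = $161,391.
Year 1: DB = ⌊$171,891 × 150%/6⌋ = $42,972; SL = ⌊$161,391/6⌋ = $26,898 → take DB $42,972. Book value $128,919.
Year 2: DB = ⌊$128,919 × 150%/6⌋ = $32,229; SL = ⌊$118,419/5⌋ = $23,683 → take DB $32,229. Book value $96,690.
Year 3: DB = ⌊$96,690 × 150%/6⌋ = $24,172; SL = ⌊$86,190/4⌋ = $21,547 → take DB $24,172. Book value $72,518.

$24,172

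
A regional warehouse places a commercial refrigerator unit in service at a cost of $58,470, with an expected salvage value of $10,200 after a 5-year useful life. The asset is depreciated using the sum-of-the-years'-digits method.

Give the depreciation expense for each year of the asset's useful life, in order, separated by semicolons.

Depreciable base = $58,470 − $10,200 = $48,270.
Sum of the years' digits = 5+4+3+2+1 = 15.
Year 1: $48,270 × 5/15 = $16,090. Book value $42,380.
Year 2: $48,270 × 4/15 = $12,872. Book value $29,508.
Year 3: $48,270 × 3/15 = $9,654. Book value $19,854.
Year 4: $48,270 × 2/15 = $6,436. Book value $13,418.
Year 5: $48,270 × 1/15 = $3,218. Book value $10,200.

$16,090; $12,872; $9,654; $6,436; $3,218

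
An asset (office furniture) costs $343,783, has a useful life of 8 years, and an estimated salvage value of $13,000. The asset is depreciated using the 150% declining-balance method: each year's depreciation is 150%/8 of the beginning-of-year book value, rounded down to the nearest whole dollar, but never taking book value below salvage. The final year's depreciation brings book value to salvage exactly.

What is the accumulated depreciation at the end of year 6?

$244,875

Depreciable base = $343,783 − $13,000 = $330,783.
Year 1: ⌊$343,783 × 150%/8⌋ = $64,459. Book value $279,324.
Year 2: ⌊$279,324 × 150%/8⌋ = $52,373. Book value $226,951.
Year 3: ⌊$226,951 × 150%/8⌋ = $42,553. Book value $184,398.
Year 4: ⌊$184,398 × 150%/8⌋ = $34,574. Book value $149,824.
Year 5: ⌊$149,824 × 150%/8⌋ = $28,092. Book value $121,732.
Year 6: ⌊$121,732 × 150%/8⌋ = $22,824. Book value $98,908.
Accumulated through year 6 = $343,783 − $98,908 = $244,875.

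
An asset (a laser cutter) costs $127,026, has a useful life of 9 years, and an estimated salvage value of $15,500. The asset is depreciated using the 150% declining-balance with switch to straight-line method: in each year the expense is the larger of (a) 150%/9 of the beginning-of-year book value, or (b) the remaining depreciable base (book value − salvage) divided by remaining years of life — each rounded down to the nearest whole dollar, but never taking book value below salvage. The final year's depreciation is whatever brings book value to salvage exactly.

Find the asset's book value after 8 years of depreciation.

$24,388

Depreciable base = $127,026 − $15,500 = $111,526.
Year 1: DB = ⌊$127,026 × 150%/9⌋ = $21,171; SL = ⌊$111,526/9⌋ = $12,391 → take DB $21,171. Book value $105,855.
Year 2: DB = ⌊$105,855 × 150%/9⌋ = $17,642; SL = ⌊$90,355/8⌋ = $11,294 → take DB $17,642. Book value $88,213.
Year 3: DB = ⌊$88,213 × 150%/9⌋ = $14,702; SL = ⌊$72,713/7⌋ = $10,387 → take DB $14,702. Book value $73,511.
Year 4: DB = ⌊$73,511 × 150%/9⌋ = $12,251; SL = ⌊$58,011/6⌋ = $9,668 → take DB $12,251. Book value $61,260.
Year 5: DB = ⌊$61,260 × 150%/9⌋ = $10,210; SL = ⌊$45,760/5⌋ = $9,152 → take DB $10,210. Book value $51,050.
Year 6: DB = ⌊$51,050 × 150%/9⌋ = $8,508; SL = ⌊$35,550/4⌋ = $8,887 → take SL $8,887. Book value $42,163.
Year 7: DB = ⌊$42,163 × 150%/9⌋ = $7,027; SL = ⌊$26,663/3⌋ = $8,887 → take SL $8,887. Book value $33,276.
Year 8: DB = ⌊$33,276 × 150%/9⌋ = $5,546; SL = ⌊$17,776/2⌋ = $8,888 → take SL $8,888. Book value $24,388.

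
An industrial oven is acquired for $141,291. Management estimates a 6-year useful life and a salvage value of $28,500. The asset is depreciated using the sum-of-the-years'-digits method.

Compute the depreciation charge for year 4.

Depreciable base = $141,291 − $28,500 = $112,791.
Sum of the years' digits = 6+5+4+3+2+1 = 21.
Year 1: $112,791 × 6/21 = $32,226. Book value $109,065.
Year 2: $112,791 × 5/21 = $26,855. Book value $82,210.
Year 3: $112,791 × 4/21 = $21,484. Book value $60,726.
Year 4: $112,791 × 3/21 = $16,113. Book value $44,613.

$16,113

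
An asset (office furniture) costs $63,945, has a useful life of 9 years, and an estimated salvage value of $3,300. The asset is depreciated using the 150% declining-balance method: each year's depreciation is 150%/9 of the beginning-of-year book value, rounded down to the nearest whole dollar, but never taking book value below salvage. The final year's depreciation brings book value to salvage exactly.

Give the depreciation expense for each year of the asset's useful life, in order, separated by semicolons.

$10,657; $8,881; $7,401; $6,167; $5,139; $4,283; $3,569; $2,974; $11,574

Depreciable base = $63,945 − $3,300 = $60,645.
Year 1: ⌊$63,945 × 150%/9⌋ = $10,657. Book value $53,288.
Year 2: ⌊$53,288 × 150%/9⌋ = $8,881. Book value $44,407.
Year 3: ⌊$44,407 × 150%/9⌋ = $7,401. Book value $37,006.
Year 4: ⌊$37,006 × 150%/9⌋ = $6,167. Book value $30,839.
Year 5: ⌊$30,839 × 150%/9⌋ = $5,139. Book value $25,700.
Year 6: ⌊$25,700 × 150%/9⌋ = $4,283. Book value $21,417.
Year 7: ⌊$21,417 × 150%/9⌋ = $3,569. Book value $17,848.
Year 8: ⌊$17,848 × 150%/9⌋ = $2,974. Book value $14,874.
Year 9 (final): $14,874 − $3,300 = $11,574. Book value $3,300.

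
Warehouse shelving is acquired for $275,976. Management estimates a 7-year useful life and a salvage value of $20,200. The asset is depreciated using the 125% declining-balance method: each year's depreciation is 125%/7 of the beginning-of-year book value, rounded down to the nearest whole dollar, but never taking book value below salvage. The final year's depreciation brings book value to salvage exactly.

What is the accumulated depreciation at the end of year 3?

$123,014

Depreciable base = $275,976 − $20,200 = $255,776.
Year 1: ⌊$275,976 × 125%/7⌋ = $49,281. Book value $226,695.
Year 2: ⌊$226,695 × 125%/7⌋ = $40,481. Book value $186,214.
Year 3: ⌊$186,214 × 125%/7⌋ = $33,252. Book value $152,962.
Accumulated through year 3 = $275,976 − $152,962 = $123,014.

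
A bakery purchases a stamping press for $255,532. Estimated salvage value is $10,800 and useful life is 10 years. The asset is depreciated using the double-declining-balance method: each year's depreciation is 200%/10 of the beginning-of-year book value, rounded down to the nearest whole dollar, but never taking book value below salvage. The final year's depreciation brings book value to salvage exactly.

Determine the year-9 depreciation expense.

$8,574

Depreciable base = $255,532 − $10,800 = $244,732.
Year 1: ⌊$255,532 × 200%/10⌋ = $51,106. Book value $204,426.
Year 2: ⌊$204,426 × 200%/10⌋ = $40,885. Book value $163,541.
Year 3: ⌊$163,541 × 200%/10⌋ = $32,708. Book value $130,833.
Year 4: ⌊$130,833 × 200%/10⌋ = $26,166. Book value $104,667.
Year 5: ⌊$104,667 × 200%/10⌋ = $20,933. Book value $83,734.
Year 6: ⌊$83,734 × 200%/10⌋ = $16,746. Book value $66,988.
Year 7: ⌊$66,988 × 200%/10⌋ = $13,397. Book value $53,591.
Year 8: ⌊$53,591 × 200%/10⌋ = $10,718. Book value $42,873.
Year 9: ⌊$42,873 × 200%/10⌋ = $8,574. Book value $34,299.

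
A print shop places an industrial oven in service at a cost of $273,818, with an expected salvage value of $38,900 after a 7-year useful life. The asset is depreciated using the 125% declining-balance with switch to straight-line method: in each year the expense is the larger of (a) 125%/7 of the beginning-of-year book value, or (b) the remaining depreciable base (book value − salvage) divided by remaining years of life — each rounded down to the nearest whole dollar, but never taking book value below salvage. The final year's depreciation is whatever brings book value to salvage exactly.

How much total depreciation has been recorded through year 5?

Depreciable base = $273,818 − $38,900 = $234,918.
Year 1: DB = ⌊$273,818 × 125%/7⌋ = $48,896; SL = ⌊$234,918/7⌋ = $33,559 → take DB $48,896. Book value $224,922.
Year 2: DB = ⌊$224,922 × 125%/7⌋ = $40,164; SL = ⌊$186,022/6⌋ = $31,003 → take DB $40,164. Book value $184,758.
Year 3: DB = ⌊$184,758 × 125%/7⌋ = $32,992; SL = ⌊$145,858/5⌋ = $29,171 → take DB $32,992. Book value $151,766.
Year 4: DB = ⌊$151,766 × 125%/7⌋ = $27,101; SL = ⌊$112,866/4⌋ = $28,216 → take SL $28,216. Book value $123,550.
Year 5: DB = ⌊$123,550 × 125%/7⌋ = $22,062; SL = ⌊$84,650/3⌋ = $28,216 → take SL $28,216. Book value $95,334.
Accumulated through year 5 = $273,818 − $95,334 = $178,484.

$178,484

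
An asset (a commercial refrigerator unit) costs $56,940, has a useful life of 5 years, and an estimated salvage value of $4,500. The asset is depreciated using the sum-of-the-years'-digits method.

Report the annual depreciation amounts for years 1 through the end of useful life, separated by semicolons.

$17,480; $13,984; $10,488; $6,992; $3,496

Depreciable base = $56,940 − $4,500 = $52,440.
Sum of the years' digits = 5+4+3+2+1 = 15.
Year 1: $52,440 × 5/15 = $17,480. Book value $39,460.
Year 2: $52,440 × 4/15 = $13,984. Book value $25,476.
Year 3: $52,440 × 3/15 = $10,488. Book value $14,988.
Year 4: $52,440 × 2/15 = $6,992. Book value $7,996.
Year 5: $52,440 × 1/15 = $3,496. Book value $4,500.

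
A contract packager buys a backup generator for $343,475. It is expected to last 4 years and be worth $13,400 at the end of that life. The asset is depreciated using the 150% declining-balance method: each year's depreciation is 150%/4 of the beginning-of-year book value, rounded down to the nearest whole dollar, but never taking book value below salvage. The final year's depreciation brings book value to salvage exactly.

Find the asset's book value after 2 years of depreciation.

$134,170

Depreciable base = $343,475 − $13,400 = $330,075.
Year 1: ⌊$343,475 × 150%/4⌋ = $128,803. Book value $214,672.
Year 2: ⌊$214,672 × 150%/4⌋ = $80,502. Book value $134,170.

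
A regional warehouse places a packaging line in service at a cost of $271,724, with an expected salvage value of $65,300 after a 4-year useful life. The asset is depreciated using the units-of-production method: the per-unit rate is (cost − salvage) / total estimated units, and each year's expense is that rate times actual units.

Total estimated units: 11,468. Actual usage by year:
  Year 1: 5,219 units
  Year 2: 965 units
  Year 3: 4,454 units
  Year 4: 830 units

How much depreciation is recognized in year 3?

Depreciable base = $271,724 − $65,300 = $206,424.
Rate = $206,424 / 11,468 units = $18 per unit.
Year 1: 5,219 × $18 = $93,942. Book value $177,782.
Year 2: 965 × $18 = $17,370. Book value $160,412.
Year 3: 4,454 × $18 = $80,172. Book value $80,240.

$80,172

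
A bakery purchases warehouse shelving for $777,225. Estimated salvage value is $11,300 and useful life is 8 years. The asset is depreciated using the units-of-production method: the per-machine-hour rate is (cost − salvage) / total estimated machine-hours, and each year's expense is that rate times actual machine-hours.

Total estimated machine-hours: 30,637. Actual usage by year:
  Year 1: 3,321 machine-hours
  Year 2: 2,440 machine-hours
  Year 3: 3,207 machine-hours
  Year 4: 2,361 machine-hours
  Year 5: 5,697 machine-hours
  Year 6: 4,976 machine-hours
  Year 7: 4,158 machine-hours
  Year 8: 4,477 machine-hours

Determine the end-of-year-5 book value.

Depreciable base = $777,225 − $11,300 = $765,925.
Rate = $765,925 / 30,637 machine-hours = $25 per machine-hour.
Year 1: 3,321 × $25 = $83,025. Book value $694,200.
Year 2: 2,440 × $25 = $61,000. Book value $633,200.
Year 3: 3,207 × $25 = $80,175. Book value $553,025.
Year 4: 2,361 × $25 = $59,025. Book value $494,000.
Year 5: 5,697 × $25 = $142,425. Book value $351,575.

$351,575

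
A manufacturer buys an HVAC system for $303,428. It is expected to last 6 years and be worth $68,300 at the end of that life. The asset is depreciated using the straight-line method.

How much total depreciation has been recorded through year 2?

$78,376

Depreciable base = $303,428 − $68,300 = $235,128.
Annual expense = $235,128 / 6 = $39,188.
End of year 1: book value $264,240.
End of year 2: book value $225,052.
Accumulated through year 2 = $303,428 − $225,052 = $78,376.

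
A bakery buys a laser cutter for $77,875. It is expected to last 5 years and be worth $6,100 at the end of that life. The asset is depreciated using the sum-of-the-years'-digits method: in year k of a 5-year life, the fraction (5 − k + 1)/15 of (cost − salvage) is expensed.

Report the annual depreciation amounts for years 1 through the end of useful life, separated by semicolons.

Depreciable base = $77,875 − $6,100 = $71,775.
Sum of the years' digits = 5+4+3+2+1 = 15.
Year 1: $71,775 × 5/15 = $23,925. Book value $53,950.
Year 2: $71,775 × 4/15 = $19,140. Book value $34,810.
Year 3: $71,775 × 3/15 = $14,355. Book value $20,455.
Year 4: $71,775 × 2/15 = $9,570. Book value $10,885.
Year 5: $71,775 × 1/15 = $4,785. Book value $6,100.

$23,925; $19,140; $14,355; $9,570; $4,785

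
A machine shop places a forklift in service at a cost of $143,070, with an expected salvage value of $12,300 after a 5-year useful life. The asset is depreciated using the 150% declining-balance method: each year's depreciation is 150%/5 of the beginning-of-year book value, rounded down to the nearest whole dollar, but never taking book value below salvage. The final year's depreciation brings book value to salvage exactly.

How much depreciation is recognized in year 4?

Depreciable base = $143,070 − $12,300 = $130,770.
Year 1: ⌊$143,070 × 150%/5⌋ = $42,921. Book value $100,149.
Year 2: ⌊$100,149 × 150%/5⌋ = $30,044. Book value $70,105.
Year 3: ⌊$70,105 × 150%/5⌋ = $21,031. Book value $49,074.
Year 4: ⌊$49,074 × 150%/5⌋ = $14,722. Book value $34,352.

$14,722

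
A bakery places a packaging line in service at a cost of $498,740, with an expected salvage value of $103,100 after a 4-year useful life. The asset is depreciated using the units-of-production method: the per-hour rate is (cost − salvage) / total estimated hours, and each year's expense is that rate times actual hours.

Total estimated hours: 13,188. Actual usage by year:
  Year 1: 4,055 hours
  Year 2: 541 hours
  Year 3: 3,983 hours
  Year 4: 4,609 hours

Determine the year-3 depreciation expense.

Depreciable base = $498,740 − $103,100 = $395,640.
Rate = $395,640 / 13,188 hours = $30 per hour.
Year 1: 4,055 × $30 = $121,650. Book value $377,090.
Year 2: 541 × $30 = $16,230. Book value $360,860.
Year 3: 3,983 × $30 = $119,490. Book value $241,370.

$119,490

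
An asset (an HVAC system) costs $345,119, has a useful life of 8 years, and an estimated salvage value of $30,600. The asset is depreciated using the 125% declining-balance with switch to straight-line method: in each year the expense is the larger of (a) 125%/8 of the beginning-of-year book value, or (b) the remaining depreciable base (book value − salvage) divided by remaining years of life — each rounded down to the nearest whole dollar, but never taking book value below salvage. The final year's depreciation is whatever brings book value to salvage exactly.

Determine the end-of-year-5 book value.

Depreciable base = $345,119 − $30,600 = $314,519.
Year 1: DB = ⌊$345,119 × 125%/8⌋ = $53,924; SL = ⌊$314,519/8⌋ = $39,314 → take DB $53,924. Book value $291,195.
Year 2: DB = ⌊$291,195 × 125%/8⌋ = $45,499; SL = ⌊$260,595/7⌋ = $37,227 → take DB $45,499. Book value $245,696.
Year 3: DB = ⌊$245,696 × 125%/8⌋ = $38,390; SL = ⌊$215,096/6⌋ = $35,849 → take DB $38,390. Book value $207,306.
Year 4: DB = ⌊$207,306 × 125%/8⌋ = $32,391; SL = ⌊$176,706/5⌋ = $35,341 → take SL $35,341. Book value $171,965.
Year 5: DB = ⌊$171,965 × 125%/8⌋ = $26,869; SL = ⌊$141,365/4⌋ = $35,341 → take SL $35,341. Book value $136,624.

$136,624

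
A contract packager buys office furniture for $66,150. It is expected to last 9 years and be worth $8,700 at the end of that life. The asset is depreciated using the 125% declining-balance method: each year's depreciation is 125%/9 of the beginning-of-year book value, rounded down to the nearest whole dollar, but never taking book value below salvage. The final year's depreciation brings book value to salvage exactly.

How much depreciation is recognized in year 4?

$5,866

Depreciable base = $66,150 − $8,700 = $57,450.
Year 1: ⌊$66,150 × 125%/9⌋ = $9,187. Book value $56,963.
Year 2: ⌊$56,963 × 125%/9⌋ = $7,911. Book value $49,052.
Year 3: ⌊$49,052 × 125%/9⌋ = $6,812. Book value $42,240.
Year 4: ⌊$42,240 × 125%/9⌋ = $5,866. Book value $36,374.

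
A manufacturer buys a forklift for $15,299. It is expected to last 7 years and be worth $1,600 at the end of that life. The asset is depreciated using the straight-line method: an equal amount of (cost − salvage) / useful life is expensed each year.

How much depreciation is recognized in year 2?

Depreciable base = $15,299 − $1,600 = $13,699.
Annual expense = $13,699 / 7 = $1,957.

$1,957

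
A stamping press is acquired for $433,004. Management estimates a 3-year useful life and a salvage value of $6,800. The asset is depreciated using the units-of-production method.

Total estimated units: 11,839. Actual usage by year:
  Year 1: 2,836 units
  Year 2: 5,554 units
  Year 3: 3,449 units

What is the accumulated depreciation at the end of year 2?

Depreciable base = $433,004 − $6,800 = $426,204.
Rate = $426,204 / 11,839 units = $36 per unit.
Year 1: 2,836 × $36 = $102,096. Book value $330,908.
Year 2: 5,554 × $36 = $199,944. Book value $130,964.
Accumulated through year 2 = $433,004 − $130,964 = $302,040.

$302,040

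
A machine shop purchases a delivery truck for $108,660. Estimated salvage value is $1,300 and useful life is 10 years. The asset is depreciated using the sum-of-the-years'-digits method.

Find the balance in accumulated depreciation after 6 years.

Depreciable base = $108,660 − $1,300 = $107,360.
Sum of the years' digits = 10+9+8+7+6+5+4+3+2+1 = 55.
Year 1: $107,360 × 10/55 = $19,520. Book value $89,140.
Year 2: $107,360 × 9/55 = $17,568. Book value $71,572.
Year 3: $107,360 × 8/55 = $15,616. Book value $55,956.
Year 4: $107,360 × 7/55 = $13,664. Book value $42,292.
Year 5: $107,360 × 6/55 = $11,712. Book value $30,580.
Year 6: $107,360 × 5/55 = $9,760. Book value $20,820.
Accumulated through year 6 = $108,660 − $20,820 = $87,840.

$87,840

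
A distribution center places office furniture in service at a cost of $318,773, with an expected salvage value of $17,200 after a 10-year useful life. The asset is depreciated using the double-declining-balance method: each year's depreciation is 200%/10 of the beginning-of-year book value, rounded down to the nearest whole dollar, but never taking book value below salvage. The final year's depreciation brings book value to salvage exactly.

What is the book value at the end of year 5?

$104,457

Depreciable base = $318,773 − $17,200 = $301,573.
Year 1: ⌊$318,773 × 200%/10⌋ = $63,754. Book value $255,019.
Year 2: ⌊$255,019 × 200%/10⌋ = $51,003. Book value $204,016.
Year 3: ⌊$204,016 × 200%/10⌋ = $40,803. Book value $163,213.
Year 4: ⌊$163,213 × 200%/10⌋ = $32,642. Book value $130,571.
Year 5: ⌊$130,571 × 200%/10⌋ = $26,114. Book value $104,457.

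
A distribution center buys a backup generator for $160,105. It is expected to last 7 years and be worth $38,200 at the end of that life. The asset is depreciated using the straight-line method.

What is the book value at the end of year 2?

$125,275

Depreciable base = $160,105 − $38,200 = $121,905.
Annual expense = $121,905 / 7 = $17,415.
End of year 1: book value $142,690.
End of year 2: book value $125,275.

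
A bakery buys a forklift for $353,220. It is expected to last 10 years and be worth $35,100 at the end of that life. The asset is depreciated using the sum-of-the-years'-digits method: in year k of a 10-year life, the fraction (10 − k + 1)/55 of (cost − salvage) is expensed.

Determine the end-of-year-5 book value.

$121,860

Depreciable base = $353,220 − $35,100 = $318,120.
Sum of the years' digits = 10+9+8+7+6+5+4+3+2+1 = 55.
Year 1: $318,120 × 10/55 = $57,840. Book value $295,380.
Year 2: $318,120 × 9/55 = $52,056. Book value $243,324.
Year 3: $318,120 × 8/55 = $46,272. Book value $197,052.
Year 4: $318,120 × 7/55 = $40,488. Book value $156,564.
Year 5: $318,120 × 6/55 = $34,704. Book value $121,860.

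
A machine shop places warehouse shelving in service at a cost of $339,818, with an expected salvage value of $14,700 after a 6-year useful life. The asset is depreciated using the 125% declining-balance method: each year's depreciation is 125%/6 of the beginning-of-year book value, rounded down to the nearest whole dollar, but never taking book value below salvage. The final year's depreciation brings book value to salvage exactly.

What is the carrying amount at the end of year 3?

Depreciable base = $339,818 − $14,700 = $325,118.
Year 1: ⌊$339,818 × 125%/6⌋ = $70,795. Book value $269,023.
Year 2: ⌊$269,023 × 125%/6⌋ = $56,046. Book value $212,977.
Year 3: ⌊$212,977 × 125%/6⌋ = $44,370. Book value $168,607.

$168,607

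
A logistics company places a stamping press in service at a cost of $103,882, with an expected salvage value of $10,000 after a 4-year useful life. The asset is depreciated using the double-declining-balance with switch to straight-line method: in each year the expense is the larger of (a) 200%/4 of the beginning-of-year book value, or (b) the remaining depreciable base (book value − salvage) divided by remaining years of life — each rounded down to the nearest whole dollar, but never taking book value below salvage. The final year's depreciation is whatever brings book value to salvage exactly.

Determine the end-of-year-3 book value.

$12,986

Depreciable base = $103,882 − $10,000 = $93,882.
Year 1: DB = ⌊$103,882 × 200%/4⌋ = $51,941; SL = ⌊$93,882/4⌋ = $23,470 → take DB $51,941. Book value $51,941.
Year 2: DB = ⌊$51,941 × 200%/4⌋ = $25,970; SL = ⌊$41,941/3⌋ = $13,980 → take DB $25,970. Book value $25,971.
Year 3: DB = ⌊$25,971 × 200%/4⌋ = $12,985; SL = ⌊$15,971/2⌋ = $7,985 → take DB $12,985. Book value $12,986.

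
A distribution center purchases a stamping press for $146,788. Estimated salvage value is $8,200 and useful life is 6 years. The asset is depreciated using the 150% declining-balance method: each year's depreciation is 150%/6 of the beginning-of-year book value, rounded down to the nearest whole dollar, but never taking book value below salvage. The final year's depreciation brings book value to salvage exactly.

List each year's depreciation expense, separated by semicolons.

Depreciable base = $146,788 − $8,200 = $138,588.
Year 1: ⌊$146,788 × 150%/6⌋ = $36,697. Book value $110,091.
Year 2: ⌊$110,091 × 150%/6⌋ = $27,522. Book value $82,569.
Year 3: ⌊$82,569 × 150%/6⌋ = $20,642. Book value $61,927.
Year 4: ⌊$61,927 × 150%/6⌋ = $15,481. Book value $46,446.
Year 5: ⌊$46,446 × 150%/6⌋ = $11,611. Book value $34,835.
Year 6 (final): $34,835 − $8,200 = $26,635. Book value $8,200.

$36,697; $27,522; $20,642; $15,481; $11,611; $26,635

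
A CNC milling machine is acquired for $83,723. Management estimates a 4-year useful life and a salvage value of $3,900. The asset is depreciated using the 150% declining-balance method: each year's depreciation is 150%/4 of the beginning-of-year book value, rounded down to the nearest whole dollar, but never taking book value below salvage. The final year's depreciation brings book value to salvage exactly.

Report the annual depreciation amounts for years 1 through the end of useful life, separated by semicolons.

$31,396; $19,622; $12,264; $16,541

Depreciable base = $83,723 − $3,900 = $79,823.
Year 1: ⌊$83,723 × 150%/4⌋ = $31,396. Book value $52,327.
Year 2: ⌊$52,327 × 150%/4⌋ = $19,622. Book value $32,705.
Year 3: ⌊$32,705 × 150%/4⌋ = $12,264. Book value $20,441.
Year 4 (final): $20,441 − $3,900 = $16,541. Book value $3,900.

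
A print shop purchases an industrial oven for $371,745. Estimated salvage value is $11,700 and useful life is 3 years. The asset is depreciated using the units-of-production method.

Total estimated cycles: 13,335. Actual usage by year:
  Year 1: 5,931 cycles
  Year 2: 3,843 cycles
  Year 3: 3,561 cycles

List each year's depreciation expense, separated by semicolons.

Depreciable base = $371,745 − $11,700 = $360,045.
Rate = $360,045 / 13,335 cycles = $27 per cycle.
Year 1: 5,931 × $27 = $160,137. Book value $211,608.
Year 2: 3,843 × $27 = $103,761. Book value $107,847.
Year 3: 3,561 × $27 = $96,147. Book value $11,700.

$160,137; $103,761; $96,147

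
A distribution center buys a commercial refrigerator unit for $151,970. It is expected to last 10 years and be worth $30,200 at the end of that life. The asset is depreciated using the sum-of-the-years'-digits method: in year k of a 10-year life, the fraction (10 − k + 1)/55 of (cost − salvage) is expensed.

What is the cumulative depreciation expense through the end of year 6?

$99,630

Depreciable base = $151,970 − $30,200 = $121,770.
Sum of the years' digits = 10+9+8+7+6+5+4+3+2+1 = 55.
Year 1: $121,770 × 10/55 = $22,140. Book value $129,830.
Year 2: $121,770 × 9/55 = $19,926. Book value $109,904.
Year 3: $121,770 × 8/55 = $17,712. Book value $92,192.
Year 4: $121,770 × 7/55 = $15,498. Book value $76,694.
Year 5: $121,770 × 6/55 = $13,284. Book value $63,410.
Year 6: $121,770 × 5/55 = $11,070. Book value $52,340.
Accumulated through year 6 = $151,970 − $52,340 = $99,630.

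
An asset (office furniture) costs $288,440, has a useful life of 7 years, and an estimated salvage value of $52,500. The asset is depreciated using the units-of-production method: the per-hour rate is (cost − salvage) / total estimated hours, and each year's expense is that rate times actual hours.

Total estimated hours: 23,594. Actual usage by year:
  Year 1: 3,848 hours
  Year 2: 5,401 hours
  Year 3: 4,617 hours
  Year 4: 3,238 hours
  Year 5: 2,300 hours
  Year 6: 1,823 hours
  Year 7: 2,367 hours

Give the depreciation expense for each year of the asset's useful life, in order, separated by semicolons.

Depreciable base = $288,440 − $52,500 = $235,940.
Rate = $235,940 / 23,594 hours = $10 per hour.
Year 1: 3,848 × $10 = $38,480. Book value $249,960.
Year 2: 5,401 × $10 = $54,010. Book value $195,950.
Year 3: 4,617 × $10 = $46,170. Book value $149,780.
Year 4: 3,238 × $10 = $32,380. Book value $117,400.
Year 5: 2,300 × $10 = $23,000. Book value $94,400.
Year 6: 1,823 × $10 = $18,230. Book value $76,170.
Year 7: 2,367 × $10 = $23,670. Book value $52,500.

$38,480; $54,010; $46,170; $32,380; $23,000; $18,230; $23,670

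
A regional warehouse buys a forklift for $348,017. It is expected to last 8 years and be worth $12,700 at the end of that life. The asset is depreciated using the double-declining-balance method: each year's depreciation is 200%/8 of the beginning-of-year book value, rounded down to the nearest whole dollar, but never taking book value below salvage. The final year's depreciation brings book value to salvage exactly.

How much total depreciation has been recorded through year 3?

$201,197

Depreciable base = $348,017 − $12,700 = $335,317.
Year 1: ⌊$348,017 × 200%/8⌋ = $87,004. Book value $261,013.
Year 2: ⌊$261,013 × 200%/8⌋ = $65,253. Book value $195,760.
Year 3: ⌊$195,760 × 200%/8⌋ = $48,940. Book value $146,820.
Accumulated through year 3 = $348,017 − $146,820 = $201,197.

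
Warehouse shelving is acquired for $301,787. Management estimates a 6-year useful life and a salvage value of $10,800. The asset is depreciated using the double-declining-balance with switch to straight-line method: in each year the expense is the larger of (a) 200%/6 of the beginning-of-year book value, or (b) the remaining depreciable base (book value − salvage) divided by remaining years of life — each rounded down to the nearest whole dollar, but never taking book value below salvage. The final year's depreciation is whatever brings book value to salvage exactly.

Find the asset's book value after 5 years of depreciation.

Depreciable base = $301,787 − $10,800 = $290,987.
Year 1: DB = ⌊$301,787 × 200%/6⌋ = $100,595; SL = ⌊$290,987/6⌋ = $48,497 → take DB $100,595. Book value $201,192.
Year 2: DB = ⌊$201,192 × 200%/6⌋ = $67,064; SL = ⌊$190,392/5⌋ = $38,078 → take DB $67,064. Book value $134,128.
Year 3: DB = ⌊$134,128 × 200%/6⌋ = $44,709; SL = ⌊$123,328/4⌋ = $30,832 → take DB $44,709. Book value $89,419.
Year 4: DB = ⌊$89,419 × 200%/6⌋ = $29,806; SL = ⌊$78,619/3⌋ = $26,206 → take DB $29,806. Book value $59,613.
Year 5: DB = ⌊$59,613 × 200%/6⌋ = $19,871; SL = ⌊$48,813/2⌋ = $24,406 → take SL $24,406. Book value $35,207.

$35,207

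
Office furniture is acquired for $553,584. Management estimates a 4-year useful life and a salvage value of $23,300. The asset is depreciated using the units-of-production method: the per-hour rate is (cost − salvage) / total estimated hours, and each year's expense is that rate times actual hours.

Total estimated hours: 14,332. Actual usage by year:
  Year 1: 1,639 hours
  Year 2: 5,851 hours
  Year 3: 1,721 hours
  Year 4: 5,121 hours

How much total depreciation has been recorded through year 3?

$340,807

Depreciable base = $553,584 − $23,300 = $530,284.
Rate = $530,284 / 14,332 hours = $37 per hour.
Year 1: 1,639 × $37 = $60,643. Book value $492,941.
Year 2: 5,851 × $37 = $216,487. Book value $276,454.
Year 3: 1,721 × $37 = $63,677. Book value $212,777.
Accumulated through year 3 = $553,584 − $212,777 = $340,807.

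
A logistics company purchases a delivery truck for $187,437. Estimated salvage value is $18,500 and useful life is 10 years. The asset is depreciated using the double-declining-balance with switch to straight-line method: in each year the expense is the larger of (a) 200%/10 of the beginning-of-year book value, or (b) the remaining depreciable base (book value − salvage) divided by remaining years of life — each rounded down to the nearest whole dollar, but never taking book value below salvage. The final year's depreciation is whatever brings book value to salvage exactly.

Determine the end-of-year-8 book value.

Depreciable base = $187,437 − $18,500 = $168,937.
Year 1: DB = ⌊$187,437 × 200%/10⌋ = $37,487; SL = ⌊$168,937/10⌋ = $16,893 → take DB $37,487. Book value $149,950.
Year 2: DB = ⌊$149,950 × 200%/10⌋ = $29,990; SL = ⌊$131,450/9⌋ = $14,605 → take DB $29,990. Book value $119,960.
Year 3: DB = ⌊$119,960 × 200%/10⌋ = $23,992; SL = ⌊$101,460/8⌋ = $12,682 → take DB $23,992. Book value $95,968.
Year 4: DB = ⌊$95,968 × 200%/10⌋ = $19,193; SL = ⌊$77,468/7⌋ = $11,066 → take DB $19,193. Book value $76,775.
Year 5: DB = ⌊$76,775 × 200%/10⌋ = $15,355; SL = ⌊$58,275/6⌋ = $9,712 → take DB $15,355. Book value $61,420.
Year 6: DB = ⌊$61,420 × 200%/10⌋ = $12,284; SL = ⌊$42,920/5⌋ = $8,584 → take DB $12,284. Book value $49,136.
Year 7: DB = ⌊$49,136 × 200%/10⌋ = $9,827; SL = ⌊$30,636/4⌋ = $7,659 → take DB $9,827. Book value $39,309.
Year 8: DB = ⌊$39,309 × 200%/10⌋ = $7,861; SL = ⌊$20,809/3⌋ = $6,936 → take DB $7,861. Book value $31,448.

$31,448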